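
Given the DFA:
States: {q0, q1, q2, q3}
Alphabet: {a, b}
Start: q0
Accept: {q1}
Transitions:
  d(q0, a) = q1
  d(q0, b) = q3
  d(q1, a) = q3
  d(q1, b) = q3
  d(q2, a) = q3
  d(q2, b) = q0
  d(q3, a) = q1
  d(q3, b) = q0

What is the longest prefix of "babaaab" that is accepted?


Run the DFA, marking each prefix where the state is accepting:
  "" -> q0 [reject]
  "b" -> q3 [reject]
  "ba" -> q1 [accept]
  "bab" -> q3 [reject]
  "baba" -> q1 [accept]
  "babaa" -> q3 [reject]
  "babaaa" -> q1 [accept]
  "babaaab" -> q3 [reject]

"babaaa"


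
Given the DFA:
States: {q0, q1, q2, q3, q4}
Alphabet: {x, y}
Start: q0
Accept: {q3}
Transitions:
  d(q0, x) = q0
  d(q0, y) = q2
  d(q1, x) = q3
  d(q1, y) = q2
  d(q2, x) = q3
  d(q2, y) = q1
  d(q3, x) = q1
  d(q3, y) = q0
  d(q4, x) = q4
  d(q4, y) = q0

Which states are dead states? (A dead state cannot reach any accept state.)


Forward reachability from each state:
  q0 -> reaches accept state q3 (live)
  q1 -> reaches accept state q3 (live)
  q2 -> reaches accept state q3 (live)
  q3 -> reaches accept state q3 (live)
  q4 -> reaches accept state q3 (live)

None (all states can reach an accept state)


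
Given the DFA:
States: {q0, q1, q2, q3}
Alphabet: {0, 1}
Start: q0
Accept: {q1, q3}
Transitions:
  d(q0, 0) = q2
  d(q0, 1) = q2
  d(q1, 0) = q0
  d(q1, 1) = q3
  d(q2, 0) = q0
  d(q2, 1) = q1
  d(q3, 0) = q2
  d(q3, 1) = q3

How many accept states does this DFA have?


Accept states listed: {q1, q3}
Counting: q1(1) q3(2)

2


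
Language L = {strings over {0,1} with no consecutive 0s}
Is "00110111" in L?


'00' occurs at index 0

No, "00110111" is not in L


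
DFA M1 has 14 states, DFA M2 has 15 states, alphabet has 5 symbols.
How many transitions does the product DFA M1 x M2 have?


Product DFA has 14 * 15 = 210 states.
Each has 5 transitions: 210 * 5 = 1050

1050


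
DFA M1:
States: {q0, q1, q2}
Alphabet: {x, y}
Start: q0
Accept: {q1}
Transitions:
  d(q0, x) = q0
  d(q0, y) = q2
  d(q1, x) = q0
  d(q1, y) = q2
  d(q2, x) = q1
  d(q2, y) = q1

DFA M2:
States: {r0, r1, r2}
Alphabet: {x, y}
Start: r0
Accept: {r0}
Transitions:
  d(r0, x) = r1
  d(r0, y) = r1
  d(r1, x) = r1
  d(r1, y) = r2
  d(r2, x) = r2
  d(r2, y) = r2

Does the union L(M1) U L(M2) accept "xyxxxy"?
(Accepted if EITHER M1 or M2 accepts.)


M1: final=q2 accepted=False
M2: final=r2 accepted=False

No, union rejects (neither accepts)


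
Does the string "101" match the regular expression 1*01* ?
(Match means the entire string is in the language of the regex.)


|string| = 3; first = '1'; last = '1'

Yes, "101" matches 1*01*


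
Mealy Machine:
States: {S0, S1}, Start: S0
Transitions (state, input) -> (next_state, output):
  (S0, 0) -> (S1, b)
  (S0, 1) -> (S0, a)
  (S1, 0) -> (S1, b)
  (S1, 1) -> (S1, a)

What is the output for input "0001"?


Step-by-step:
  (S0, 0) -> (S1, b)
  (S1, 0) -> (S1, b)
  (S1, 0) -> (S1, b)
  (S1, 1) -> (S1, a)

"bbba"


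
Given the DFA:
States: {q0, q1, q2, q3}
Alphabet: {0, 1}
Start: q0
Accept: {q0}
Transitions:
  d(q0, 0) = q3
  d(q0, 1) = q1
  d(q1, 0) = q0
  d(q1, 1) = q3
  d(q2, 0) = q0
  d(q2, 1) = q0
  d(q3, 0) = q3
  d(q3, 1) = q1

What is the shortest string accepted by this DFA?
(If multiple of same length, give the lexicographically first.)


BFS by string length (lex-first path to each state shown):
  len 0: q0<-""
Found accept state at length 0.

"" (empty string)


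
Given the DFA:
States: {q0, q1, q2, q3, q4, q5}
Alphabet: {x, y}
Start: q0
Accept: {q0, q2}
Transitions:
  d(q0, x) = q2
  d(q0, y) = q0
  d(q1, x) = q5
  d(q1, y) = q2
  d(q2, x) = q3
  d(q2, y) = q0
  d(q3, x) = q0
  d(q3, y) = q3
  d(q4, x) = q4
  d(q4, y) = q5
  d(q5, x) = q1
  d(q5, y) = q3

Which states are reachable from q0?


BFS from q0:
  layer 0: {q0}
  layer 1: {q2}
  layer 2: {q3}

{q0, q2, q3}


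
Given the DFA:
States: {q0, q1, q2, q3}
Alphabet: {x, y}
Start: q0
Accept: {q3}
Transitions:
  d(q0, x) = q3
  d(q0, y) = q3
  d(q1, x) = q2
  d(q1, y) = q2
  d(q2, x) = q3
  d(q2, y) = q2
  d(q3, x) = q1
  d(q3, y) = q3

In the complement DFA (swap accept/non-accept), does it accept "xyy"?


Trace: q0 -> q3 -> q3 -> q3
Final: q3
Original accept: {q3}
Complement: q3 is in original accept

No, complement rejects (original accepts)


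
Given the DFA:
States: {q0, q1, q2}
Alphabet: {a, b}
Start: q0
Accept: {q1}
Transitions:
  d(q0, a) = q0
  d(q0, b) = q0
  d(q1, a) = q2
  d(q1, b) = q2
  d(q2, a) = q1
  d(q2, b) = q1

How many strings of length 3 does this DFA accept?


Enumerating all length-3 strings:
  "aaa" -> q0 [reject]
  "aab" -> q0 [reject]
  "aba" -> q0 [reject]
  "abb" -> q0 [reject]
  "baa" -> q0 [reject]
  "bab" -> q0 [reject]
  "bba" -> q0 [reject]
  "bbb" -> q0 [reject]

0 out of 8


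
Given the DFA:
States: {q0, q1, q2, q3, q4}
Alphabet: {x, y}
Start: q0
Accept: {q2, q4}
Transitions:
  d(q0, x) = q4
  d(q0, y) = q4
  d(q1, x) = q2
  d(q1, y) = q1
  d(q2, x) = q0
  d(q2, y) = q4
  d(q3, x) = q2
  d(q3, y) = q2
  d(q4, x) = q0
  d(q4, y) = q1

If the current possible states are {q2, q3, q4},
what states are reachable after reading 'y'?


Apply transition on 'y' from each current state:
  d(q2, y) = q4
  d(q3, y) = q2
  d(q4, y) = q1

{q1, q2, q4}


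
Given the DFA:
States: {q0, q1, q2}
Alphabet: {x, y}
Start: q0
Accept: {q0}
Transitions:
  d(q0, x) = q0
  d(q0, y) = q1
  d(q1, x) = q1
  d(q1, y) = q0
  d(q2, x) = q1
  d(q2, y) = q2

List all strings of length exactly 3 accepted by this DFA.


All strings of length 3: 8 total
Accepted: 4

"xxx", "xyy", "yxy", "yyx"


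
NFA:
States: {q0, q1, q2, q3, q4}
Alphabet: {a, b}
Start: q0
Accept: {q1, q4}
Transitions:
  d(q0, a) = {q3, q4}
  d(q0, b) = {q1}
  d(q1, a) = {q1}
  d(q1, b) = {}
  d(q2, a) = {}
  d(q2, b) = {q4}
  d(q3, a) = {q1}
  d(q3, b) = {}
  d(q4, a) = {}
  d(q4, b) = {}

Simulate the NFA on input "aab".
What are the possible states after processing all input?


Start: {q0}
  --a--> {q3, q4}
  --a--> {q1}
  --b--> {}

{} (empty set, no valid transitions)


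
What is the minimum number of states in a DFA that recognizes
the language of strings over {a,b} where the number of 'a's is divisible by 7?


States track (count of 'a') mod 7.
Need 7 states: one per remainder 0..6; accept = remainder 0.

7


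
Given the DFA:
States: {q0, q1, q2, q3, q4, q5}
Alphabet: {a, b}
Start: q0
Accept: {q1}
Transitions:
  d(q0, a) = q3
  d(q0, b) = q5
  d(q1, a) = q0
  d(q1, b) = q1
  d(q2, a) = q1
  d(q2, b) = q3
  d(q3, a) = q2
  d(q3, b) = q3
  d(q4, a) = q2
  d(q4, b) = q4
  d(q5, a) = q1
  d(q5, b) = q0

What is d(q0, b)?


Looking up transition d(q0, b)

q5


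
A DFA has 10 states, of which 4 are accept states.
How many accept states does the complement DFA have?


Complement swaps accept and non-accept states.
10 - 4 = 6

6


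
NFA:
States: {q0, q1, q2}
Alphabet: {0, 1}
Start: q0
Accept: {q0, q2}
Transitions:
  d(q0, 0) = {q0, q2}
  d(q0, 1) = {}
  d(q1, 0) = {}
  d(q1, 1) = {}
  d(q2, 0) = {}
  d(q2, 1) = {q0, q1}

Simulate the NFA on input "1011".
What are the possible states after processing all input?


Start: {q0}
  --1--> {}
  --0--> {}
  --1--> {}
  --1--> {}

{} (empty set, no valid transitions)


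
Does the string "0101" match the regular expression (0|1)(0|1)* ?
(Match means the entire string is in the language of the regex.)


|string| = 4; first = '0'; last = '1'

Yes, "0101" matches (0|1)(0|1)*


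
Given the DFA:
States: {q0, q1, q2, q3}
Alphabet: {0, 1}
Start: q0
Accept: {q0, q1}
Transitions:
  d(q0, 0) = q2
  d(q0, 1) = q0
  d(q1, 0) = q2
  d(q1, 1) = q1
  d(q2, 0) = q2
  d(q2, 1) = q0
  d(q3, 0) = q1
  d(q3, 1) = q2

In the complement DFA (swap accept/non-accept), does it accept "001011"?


Trace: q0 -> q2 -> q2 -> q0 -> q2 -> q0 -> q0
Final: q0
Original accept: {q0, q1}
Complement: q0 is in original accept

No, complement rejects (original accepts)


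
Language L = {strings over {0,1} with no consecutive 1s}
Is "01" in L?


'11' does not occur

Yes, "01" is in L


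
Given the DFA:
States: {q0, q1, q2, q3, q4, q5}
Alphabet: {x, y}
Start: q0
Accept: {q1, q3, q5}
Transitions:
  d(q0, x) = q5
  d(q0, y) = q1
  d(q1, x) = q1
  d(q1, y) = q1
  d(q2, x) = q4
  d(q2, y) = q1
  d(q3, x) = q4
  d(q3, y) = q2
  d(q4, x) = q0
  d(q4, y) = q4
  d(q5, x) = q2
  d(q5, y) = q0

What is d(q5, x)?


Looking up transition d(q5, x)

q2


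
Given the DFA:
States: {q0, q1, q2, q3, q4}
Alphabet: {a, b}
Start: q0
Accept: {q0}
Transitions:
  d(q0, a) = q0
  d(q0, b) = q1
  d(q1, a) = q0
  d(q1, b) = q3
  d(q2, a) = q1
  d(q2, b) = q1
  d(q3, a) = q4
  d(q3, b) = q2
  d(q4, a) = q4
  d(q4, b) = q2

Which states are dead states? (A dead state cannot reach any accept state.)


Forward reachability from each state:
  q0 -> reaches accept state q0 (live)
  q1 -> reaches accept state q0 (live)
  q2 -> reaches accept state q0 (live)
  q3 -> reaches accept state q0 (live)
  q4 -> reaches accept state q0 (live)

None (all states can reach an accept state)


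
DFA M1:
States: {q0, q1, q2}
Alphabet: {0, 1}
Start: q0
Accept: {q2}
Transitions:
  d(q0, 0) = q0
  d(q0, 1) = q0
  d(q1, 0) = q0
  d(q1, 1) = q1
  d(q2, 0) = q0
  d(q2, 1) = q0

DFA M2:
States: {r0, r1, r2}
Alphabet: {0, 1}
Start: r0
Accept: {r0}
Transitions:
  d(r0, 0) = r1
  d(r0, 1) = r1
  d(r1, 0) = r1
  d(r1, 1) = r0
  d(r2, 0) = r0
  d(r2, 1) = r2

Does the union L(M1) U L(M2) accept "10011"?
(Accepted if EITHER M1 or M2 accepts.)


M1: final=q0 accepted=False
M2: final=r1 accepted=False

No, union rejects (neither accepts)


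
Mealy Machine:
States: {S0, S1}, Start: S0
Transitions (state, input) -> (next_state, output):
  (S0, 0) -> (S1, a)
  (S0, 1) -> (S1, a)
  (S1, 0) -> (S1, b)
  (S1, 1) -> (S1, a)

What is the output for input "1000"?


Step-by-step:
  (S0, 1) -> (S1, a)
  (S1, 0) -> (S1, b)
  (S1, 0) -> (S1, b)
  (S1, 0) -> (S1, b)

"abbb"


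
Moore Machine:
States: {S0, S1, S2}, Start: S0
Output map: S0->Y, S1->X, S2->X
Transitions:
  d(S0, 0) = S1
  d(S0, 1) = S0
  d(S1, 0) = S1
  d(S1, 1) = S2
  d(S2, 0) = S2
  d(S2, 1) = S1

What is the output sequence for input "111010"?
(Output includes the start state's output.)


Start: S0 (output Y)
  --1--> S0 (output Y)
  --1--> S0 (output Y)
  --1--> S0 (output Y)
  --0--> S1 (output X)
  --1--> S2 (output X)
  --0--> S2 (output X)

"YYYYXXX"


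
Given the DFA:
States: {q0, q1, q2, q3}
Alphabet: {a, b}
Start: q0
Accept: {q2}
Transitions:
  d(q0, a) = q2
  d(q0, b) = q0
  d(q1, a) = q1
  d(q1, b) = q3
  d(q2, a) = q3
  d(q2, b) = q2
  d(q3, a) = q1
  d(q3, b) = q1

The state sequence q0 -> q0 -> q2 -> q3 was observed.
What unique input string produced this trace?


Trace back each transition to find the symbol:
  q0 --[b]--> q0
  q0 --[a]--> q2
  q2 --[a]--> q3

"baa"


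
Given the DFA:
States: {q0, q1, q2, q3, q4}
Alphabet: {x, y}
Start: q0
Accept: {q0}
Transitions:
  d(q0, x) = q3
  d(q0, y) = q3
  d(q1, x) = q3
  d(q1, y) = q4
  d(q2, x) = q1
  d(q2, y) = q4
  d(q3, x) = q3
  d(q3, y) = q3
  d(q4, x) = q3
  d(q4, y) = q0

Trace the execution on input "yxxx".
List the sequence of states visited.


Input: yxxx
d(q0, y) = q3
d(q3, x) = q3
d(q3, x) = q3
d(q3, x) = q3


q0 -> q3 -> q3 -> q3 -> q3


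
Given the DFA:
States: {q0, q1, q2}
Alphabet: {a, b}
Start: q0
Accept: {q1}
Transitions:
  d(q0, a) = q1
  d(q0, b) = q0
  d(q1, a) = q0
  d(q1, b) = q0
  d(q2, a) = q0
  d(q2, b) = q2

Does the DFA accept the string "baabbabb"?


Trace: q0 -> q0 -> q1 -> q0 -> q0 -> q0 -> q1 -> q0 -> q0
Final state: q0
Accept states: {q1}

No, rejected (final state q0 is not an accept state)


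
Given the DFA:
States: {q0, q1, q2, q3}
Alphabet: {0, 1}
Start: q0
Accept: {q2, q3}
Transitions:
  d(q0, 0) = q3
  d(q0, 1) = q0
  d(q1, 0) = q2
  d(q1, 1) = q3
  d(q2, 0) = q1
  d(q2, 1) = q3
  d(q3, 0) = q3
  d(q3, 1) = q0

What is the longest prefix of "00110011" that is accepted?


Run the DFA, marking each prefix where the state is accepting:
  "" -> q0 [reject]
  "0" -> q3 [accept]
  "00" -> q3 [accept]
  "001" -> q0 [reject]
  "0011" -> q0 [reject]
  "00110" -> q3 [accept]
  "001100" -> q3 [accept]
  "0011001" -> q0 [reject]
  "00110011" -> q0 [reject]

"001100"


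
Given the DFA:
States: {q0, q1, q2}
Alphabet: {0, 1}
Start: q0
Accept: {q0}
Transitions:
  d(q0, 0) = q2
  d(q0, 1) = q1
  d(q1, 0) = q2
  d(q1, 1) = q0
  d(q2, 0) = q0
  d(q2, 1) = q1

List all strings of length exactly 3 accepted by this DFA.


All strings of length 3: 8 total
Accepted: 2

"011", "100"


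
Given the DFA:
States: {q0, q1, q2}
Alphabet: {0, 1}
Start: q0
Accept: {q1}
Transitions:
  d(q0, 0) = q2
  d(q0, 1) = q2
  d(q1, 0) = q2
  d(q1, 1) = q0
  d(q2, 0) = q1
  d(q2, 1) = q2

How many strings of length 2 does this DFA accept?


Enumerating all length-2 strings:
  "00" -> q1 [accept]
  "01" -> q2 [reject]
  "10" -> q1 [accept]
  "11" -> q2 [reject]

2 out of 4


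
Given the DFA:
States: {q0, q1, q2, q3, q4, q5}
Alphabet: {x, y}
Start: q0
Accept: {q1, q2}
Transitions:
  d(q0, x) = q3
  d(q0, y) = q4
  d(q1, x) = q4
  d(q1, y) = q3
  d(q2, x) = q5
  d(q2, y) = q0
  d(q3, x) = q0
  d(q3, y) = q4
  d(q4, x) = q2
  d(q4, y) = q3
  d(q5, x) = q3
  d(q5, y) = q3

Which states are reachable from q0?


BFS from q0:
  layer 0: {q0}
  layer 1: {q3, q4}
  layer 2: {q2}
  layer 3: {q5}

{q0, q2, q3, q4, q5}


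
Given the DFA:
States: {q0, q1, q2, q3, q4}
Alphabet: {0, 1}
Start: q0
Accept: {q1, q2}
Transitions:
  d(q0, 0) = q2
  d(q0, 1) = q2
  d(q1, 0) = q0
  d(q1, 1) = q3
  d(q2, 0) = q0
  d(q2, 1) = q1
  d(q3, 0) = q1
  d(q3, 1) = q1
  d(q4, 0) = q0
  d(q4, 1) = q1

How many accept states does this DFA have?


Accept states listed: {q1, q2}
Counting: q1(1) q2(2)

2


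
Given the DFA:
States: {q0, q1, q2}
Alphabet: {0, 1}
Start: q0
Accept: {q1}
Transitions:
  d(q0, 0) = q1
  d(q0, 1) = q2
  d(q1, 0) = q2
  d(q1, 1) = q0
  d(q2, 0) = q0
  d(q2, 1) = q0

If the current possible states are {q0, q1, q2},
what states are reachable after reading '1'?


Apply transition on '1' from each current state:
  d(q0, 1) = q2
  d(q1, 1) = q0
  d(q2, 1) = q0

{q0, q2}


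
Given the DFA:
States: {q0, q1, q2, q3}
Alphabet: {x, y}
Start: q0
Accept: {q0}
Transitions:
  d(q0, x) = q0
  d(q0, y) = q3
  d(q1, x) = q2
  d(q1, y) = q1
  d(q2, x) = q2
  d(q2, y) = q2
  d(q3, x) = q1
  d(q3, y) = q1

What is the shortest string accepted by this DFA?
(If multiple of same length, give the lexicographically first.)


BFS by string length (lex-first path to each state shown):
  len 0: q0<-""
Found accept state at length 0.

"" (empty string)


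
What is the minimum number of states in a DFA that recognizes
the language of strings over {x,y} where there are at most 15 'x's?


States: count = 0, 1, ..., 15 (all accepting; 16 states), plus a dead state for count > 15.
Total: 16 + 1 = 17.

17


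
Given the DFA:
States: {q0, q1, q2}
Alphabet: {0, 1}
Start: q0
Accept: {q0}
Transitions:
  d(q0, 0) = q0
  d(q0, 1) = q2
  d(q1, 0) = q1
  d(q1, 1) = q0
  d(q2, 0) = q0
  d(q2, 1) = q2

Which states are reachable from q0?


BFS from q0:
  layer 0: {q0}
  layer 1: {q2}

{q0, q2}


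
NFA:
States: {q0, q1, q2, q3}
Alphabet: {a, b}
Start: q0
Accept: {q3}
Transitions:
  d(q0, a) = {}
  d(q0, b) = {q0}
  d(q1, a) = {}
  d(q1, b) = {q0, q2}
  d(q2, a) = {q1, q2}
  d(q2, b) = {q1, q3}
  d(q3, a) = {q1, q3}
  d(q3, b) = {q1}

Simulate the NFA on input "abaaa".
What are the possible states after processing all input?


Start: {q0}
  --a--> {}
  --b--> {}
  --a--> {}
  --a--> {}
  --a--> {}

{} (empty set, no valid transitions)


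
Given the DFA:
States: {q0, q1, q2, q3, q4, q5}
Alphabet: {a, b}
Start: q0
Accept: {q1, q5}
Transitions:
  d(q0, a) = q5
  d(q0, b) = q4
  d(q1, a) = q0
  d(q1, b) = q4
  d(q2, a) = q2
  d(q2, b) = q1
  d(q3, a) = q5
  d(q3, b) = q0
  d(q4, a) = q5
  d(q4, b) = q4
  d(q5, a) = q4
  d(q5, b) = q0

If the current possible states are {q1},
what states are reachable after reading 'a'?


Apply transition on 'a' from each current state:
  d(q1, a) = q0

{q0}


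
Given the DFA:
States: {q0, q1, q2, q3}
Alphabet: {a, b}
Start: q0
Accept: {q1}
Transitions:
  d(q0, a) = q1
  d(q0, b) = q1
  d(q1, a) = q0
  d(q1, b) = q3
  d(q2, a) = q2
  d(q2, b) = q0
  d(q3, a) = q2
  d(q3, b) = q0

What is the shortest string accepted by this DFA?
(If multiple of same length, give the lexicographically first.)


BFS by string length (lex-first path to each state shown):
  len 0: q0<-""
  len 1: q1<-"a"
Found accept state at length 1.

"a"


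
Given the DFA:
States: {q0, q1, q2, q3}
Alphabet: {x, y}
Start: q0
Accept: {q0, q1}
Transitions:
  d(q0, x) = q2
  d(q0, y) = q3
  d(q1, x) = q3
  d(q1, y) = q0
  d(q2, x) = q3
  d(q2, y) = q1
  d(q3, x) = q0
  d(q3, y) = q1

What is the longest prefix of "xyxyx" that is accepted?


Run the DFA, marking each prefix where the state is accepting:
  "" -> q0 [accept]
  "x" -> q2 [reject]
  "xy" -> q1 [accept]
  "xyx" -> q3 [reject]
  "xyxy" -> q1 [accept]
  "xyxyx" -> q3 [reject]

"xyxy"


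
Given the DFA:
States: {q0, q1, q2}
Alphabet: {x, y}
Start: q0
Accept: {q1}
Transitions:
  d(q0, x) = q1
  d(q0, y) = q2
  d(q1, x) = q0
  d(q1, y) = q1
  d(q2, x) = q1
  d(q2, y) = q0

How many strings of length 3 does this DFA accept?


Enumerating all length-3 strings:
  "xxx" -> q1 [accept]
  "xxy" -> q2 [reject]
  "xyx" -> q0 [reject]
  "xyy" -> q1 [accept]
  "yxx" -> q0 [reject]
  "yxy" -> q1 [accept]
  "yyx" -> q1 [accept]
  "yyy" -> q2 [reject]

4 out of 8


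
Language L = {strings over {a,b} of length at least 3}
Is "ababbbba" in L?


length = 8

Yes, "ababbbba" is in L


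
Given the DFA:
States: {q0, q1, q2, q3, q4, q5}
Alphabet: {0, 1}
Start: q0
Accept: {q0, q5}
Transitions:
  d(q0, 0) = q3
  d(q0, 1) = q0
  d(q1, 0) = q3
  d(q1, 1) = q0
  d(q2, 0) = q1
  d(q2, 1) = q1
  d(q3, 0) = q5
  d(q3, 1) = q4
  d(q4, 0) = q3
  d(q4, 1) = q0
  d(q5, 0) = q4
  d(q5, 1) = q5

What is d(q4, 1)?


Looking up transition d(q4, 1)

q0


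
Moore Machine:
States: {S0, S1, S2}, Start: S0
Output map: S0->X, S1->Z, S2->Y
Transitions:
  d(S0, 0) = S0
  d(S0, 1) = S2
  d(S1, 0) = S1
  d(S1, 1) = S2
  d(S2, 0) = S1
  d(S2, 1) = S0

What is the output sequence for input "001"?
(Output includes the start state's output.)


Start: S0 (output X)
  --0--> S0 (output X)
  --0--> S0 (output X)
  --1--> S2 (output Y)

"XXXY"


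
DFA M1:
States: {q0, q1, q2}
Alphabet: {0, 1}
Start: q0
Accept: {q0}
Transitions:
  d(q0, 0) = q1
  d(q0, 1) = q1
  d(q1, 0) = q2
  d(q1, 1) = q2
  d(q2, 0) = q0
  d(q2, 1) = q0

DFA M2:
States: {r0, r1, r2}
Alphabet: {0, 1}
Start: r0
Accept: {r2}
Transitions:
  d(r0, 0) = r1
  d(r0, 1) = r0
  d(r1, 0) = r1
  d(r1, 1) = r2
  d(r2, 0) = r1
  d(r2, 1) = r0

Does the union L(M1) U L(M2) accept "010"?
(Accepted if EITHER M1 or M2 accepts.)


M1: final=q0 accepted=True
M2: final=r1 accepted=False

Yes, union accepts


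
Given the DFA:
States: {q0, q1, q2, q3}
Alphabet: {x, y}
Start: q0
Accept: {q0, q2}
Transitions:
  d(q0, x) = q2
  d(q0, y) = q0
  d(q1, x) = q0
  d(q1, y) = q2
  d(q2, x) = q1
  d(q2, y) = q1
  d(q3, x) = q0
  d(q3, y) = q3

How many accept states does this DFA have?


Accept states listed: {q0, q2}
Counting: q0(1) q2(2)

2


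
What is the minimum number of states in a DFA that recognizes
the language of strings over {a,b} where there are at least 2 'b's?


States: count = 0, 1, ..., 1, and a final '>= 2' state.
Total: 2 + 1 = 3. Accept = '>= 2' state.

3


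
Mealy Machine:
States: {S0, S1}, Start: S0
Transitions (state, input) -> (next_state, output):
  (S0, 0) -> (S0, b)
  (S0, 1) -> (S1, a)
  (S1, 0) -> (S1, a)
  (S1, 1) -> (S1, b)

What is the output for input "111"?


Step-by-step:
  (S0, 1) -> (S1, a)
  (S1, 1) -> (S1, b)
  (S1, 1) -> (S1, b)

"abb"


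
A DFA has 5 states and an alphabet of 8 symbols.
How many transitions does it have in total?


Each state has exactly one transition per symbol.
5 * 8 = 40

40


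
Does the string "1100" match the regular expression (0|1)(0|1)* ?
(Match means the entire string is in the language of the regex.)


|string| = 4; first = '1'; last = '0'

Yes, "1100" matches (0|1)(0|1)*


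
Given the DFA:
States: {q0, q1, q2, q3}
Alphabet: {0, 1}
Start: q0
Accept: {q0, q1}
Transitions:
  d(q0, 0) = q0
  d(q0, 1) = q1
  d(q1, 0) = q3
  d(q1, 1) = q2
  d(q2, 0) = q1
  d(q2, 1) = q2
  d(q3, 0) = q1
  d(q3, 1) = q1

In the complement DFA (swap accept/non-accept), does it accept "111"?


Trace: q0 -> q1 -> q2 -> q2
Final: q2
Original accept: {q0, q1}
Complement: q2 is not in original accept

Yes, complement accepts (original rejects)


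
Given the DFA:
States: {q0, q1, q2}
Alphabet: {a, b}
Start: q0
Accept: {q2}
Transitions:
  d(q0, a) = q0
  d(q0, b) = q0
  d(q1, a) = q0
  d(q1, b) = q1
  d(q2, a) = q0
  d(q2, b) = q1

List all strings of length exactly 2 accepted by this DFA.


All strings of length 2: 4 total
Accepted: 0

None


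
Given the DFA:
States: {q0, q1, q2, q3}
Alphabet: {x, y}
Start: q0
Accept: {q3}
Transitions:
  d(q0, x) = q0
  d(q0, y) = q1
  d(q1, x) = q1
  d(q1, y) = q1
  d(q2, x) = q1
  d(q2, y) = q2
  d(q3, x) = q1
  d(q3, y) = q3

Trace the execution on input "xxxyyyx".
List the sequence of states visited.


Input: xxxyyyx
d(q0, x) = q0
d(q0, x) = q0
d(q0, x) = q0
d(q0, y) = q1
d(q1, y) = q1
d(q1, y) = q1
d(q1, x) = q1


q0 -> q0 -> q0 -> q0 -> q1 -> q1 -> q1 -> q1


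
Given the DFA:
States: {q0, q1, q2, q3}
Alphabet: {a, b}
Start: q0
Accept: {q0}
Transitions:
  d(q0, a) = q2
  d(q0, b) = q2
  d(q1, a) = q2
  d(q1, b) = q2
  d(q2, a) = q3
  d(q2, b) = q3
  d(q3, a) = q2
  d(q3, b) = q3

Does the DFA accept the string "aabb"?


Trace: q0 -> q2 -> q3 -> q3 -> q3
Final state: q3
Accept states: {q0}

No, rejected (final state q3 is not an accept state)


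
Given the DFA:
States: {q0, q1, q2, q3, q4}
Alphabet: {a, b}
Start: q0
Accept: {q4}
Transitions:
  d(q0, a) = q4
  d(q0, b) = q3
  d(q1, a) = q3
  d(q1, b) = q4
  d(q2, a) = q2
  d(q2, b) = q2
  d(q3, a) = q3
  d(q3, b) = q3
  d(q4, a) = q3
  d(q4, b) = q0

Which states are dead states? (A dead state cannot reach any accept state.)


Forward reachability from each state:
  q0 -> reaches accept state q4 (live)
  q1 -> reaches accept state q4 (live)
  q2 -> reaches {q2}, no accept state (dead)
  q3 -> reaches {q3}, no accept state (dead)
  q4 -> reaches accept state q4 (live)

{q2, q3}


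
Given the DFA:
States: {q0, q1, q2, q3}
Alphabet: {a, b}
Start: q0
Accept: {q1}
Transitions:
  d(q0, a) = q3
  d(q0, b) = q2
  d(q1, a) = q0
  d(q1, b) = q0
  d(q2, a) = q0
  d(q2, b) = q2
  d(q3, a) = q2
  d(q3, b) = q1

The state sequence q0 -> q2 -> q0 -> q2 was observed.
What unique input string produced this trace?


Trace back each transition to find the symbol:
  q0 --[b]--> q2
  q2 --[a]--> q0
  q0 --[b]--> q2

"bab"


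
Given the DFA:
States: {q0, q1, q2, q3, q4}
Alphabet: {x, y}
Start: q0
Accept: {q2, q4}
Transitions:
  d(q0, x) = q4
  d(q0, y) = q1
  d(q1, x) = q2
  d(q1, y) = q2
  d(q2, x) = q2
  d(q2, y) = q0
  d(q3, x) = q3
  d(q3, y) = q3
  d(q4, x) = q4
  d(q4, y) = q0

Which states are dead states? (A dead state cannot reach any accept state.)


Forward reachability from each state:
  q0 -> reaches accept state q2 (live)
  q1 -> reaches accept state q2 (live)
  q2 -> reaches accept state q2 (live)
  q3 -> reaches {q3}, no accept state (dead)
  q4 -> reaches accept state q2 (live)

{q3}


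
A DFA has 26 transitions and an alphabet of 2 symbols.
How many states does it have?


Each state has exactly one transition per symbol.
states = transitions / |alphabet| = 26 / 2 = 13

13


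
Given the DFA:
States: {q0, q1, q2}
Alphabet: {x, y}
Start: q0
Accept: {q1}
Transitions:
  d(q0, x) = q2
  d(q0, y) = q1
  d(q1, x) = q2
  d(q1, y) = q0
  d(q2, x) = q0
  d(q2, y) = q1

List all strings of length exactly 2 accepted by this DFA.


All strings of length 2: 4 total
Accepted: 1

"xy"


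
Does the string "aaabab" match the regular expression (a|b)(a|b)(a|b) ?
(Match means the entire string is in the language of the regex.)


|string| = 6; first = 'a'; last = 'b'

No, "aaabab" does not match (a|b)(a|b)(a|b)


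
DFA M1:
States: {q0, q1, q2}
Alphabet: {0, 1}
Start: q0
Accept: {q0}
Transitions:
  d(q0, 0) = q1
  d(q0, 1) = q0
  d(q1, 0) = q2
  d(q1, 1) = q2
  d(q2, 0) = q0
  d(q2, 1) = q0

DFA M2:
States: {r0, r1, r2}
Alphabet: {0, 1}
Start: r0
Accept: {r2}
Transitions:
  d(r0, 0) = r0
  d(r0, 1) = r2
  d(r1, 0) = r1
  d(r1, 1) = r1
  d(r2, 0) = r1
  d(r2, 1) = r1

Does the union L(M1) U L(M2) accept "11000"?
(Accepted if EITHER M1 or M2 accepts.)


M1: final=q0 accepted=True
M2: final=r1 accepted=False

Yes, union accepts


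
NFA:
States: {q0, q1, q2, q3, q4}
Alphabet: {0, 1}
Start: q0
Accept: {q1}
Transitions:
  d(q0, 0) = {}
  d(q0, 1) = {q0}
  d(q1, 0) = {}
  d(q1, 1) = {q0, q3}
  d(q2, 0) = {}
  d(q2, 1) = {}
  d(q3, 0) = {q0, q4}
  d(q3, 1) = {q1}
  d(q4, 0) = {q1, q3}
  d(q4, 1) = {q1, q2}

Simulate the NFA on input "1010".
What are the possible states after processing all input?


Start: {q0}
  --1--> {q0}
  --0--> {}
  --1--> {}
  --0--> {}

{} (empty set, no valid transitions)


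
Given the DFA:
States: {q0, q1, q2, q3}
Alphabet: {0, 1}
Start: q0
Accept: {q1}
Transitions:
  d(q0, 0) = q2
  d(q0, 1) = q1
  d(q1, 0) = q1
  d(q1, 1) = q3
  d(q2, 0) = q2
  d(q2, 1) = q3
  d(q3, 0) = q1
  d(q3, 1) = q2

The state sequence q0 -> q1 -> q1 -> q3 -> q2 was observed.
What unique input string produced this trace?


Trace back each transition to find the symbol:
  q0 --[1]--> q1
  q1 --[0]--> q1
  q1 --[1]--> q3
  q3 --[1]--> q2

"1011"


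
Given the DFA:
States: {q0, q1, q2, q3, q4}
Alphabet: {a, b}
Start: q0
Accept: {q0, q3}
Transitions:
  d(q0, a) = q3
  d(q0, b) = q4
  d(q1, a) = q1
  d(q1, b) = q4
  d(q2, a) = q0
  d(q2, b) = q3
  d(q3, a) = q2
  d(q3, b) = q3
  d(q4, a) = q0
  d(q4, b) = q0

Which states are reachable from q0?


BFS from q0:
  layer 0: {q0}
  layer 1: {q3, q4}
  layer 2: {q2}

{q0, q2, q3, q4}


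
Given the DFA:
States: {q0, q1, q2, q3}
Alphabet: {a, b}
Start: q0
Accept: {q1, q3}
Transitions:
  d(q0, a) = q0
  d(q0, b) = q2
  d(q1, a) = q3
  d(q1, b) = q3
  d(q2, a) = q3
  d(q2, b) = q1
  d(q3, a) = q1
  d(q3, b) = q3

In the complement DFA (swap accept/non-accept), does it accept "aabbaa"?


Trace: q0 -> q0 -> q0 -> q2 -> q1 -> q3 -> q1
Final: q1
Original accept: {q1, q3}
Complement: q1 is in original accept

No, complement rejects (original accepts)


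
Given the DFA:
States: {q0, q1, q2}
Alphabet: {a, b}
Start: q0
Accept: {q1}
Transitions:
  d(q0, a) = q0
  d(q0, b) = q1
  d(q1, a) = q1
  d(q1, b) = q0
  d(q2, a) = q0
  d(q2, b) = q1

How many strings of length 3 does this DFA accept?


Enumerating all length-3 strings:
  "aaa" -> q0 [reject]
  "aab" -> q1 [accept]
  "aba" -> q1 [accept]
  "abb" -> q0 [reject]
  "baa" -> q1 [accept]
  "bab" -> q0 [reject]
  "bba" -> q0 [reject]
  "bbb" -> q1 [accept]

4 out of 8


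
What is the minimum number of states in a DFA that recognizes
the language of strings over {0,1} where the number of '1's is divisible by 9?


States track (count of '1') mod 9.
Need 9 states: one per remainder 0..8; accept = remainder 0.

9


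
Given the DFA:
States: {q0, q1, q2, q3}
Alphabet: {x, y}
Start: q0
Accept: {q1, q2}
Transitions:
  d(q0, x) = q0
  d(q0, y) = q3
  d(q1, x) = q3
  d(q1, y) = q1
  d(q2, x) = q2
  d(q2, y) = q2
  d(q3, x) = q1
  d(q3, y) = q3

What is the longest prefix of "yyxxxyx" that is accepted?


Run the DFA, marking each prefix where the state is accepting:
  "" -> q0 [reject]
  "y" -> q3 [reject]
  "yy" -> q3 [reject]
  "yyx" -> q1 [accept]
  "yyxx" -> q3 [reject]
  "yyxxx" -> q1 [accept]
  "yyxxxy" -> q1 [accept]
  "yyxxxyx" -> q3 [reject]

"yyxxxy"


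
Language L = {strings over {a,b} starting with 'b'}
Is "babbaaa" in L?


first symbol = 'b'

Yes, "babbaaa" is in L


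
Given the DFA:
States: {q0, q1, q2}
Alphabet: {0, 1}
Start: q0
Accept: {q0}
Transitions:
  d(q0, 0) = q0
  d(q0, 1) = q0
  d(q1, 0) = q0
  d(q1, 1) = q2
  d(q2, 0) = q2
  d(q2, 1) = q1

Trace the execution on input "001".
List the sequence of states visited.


Input: 001
d(q0, 0) = q0
d(q0, 0) = q0
d(q0, 1) = q0


q0 -> q0 -> q0 -> q0


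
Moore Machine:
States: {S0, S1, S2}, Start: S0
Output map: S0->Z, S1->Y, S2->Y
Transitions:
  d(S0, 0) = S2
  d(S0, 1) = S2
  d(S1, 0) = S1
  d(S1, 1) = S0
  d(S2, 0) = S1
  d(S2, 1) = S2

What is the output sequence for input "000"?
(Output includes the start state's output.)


Start: S0 (output Z)
  --0--> S2 (output Y)
  --0--> S1 (output Y)
  --0--> S1 (output Y)

"ZYYY"


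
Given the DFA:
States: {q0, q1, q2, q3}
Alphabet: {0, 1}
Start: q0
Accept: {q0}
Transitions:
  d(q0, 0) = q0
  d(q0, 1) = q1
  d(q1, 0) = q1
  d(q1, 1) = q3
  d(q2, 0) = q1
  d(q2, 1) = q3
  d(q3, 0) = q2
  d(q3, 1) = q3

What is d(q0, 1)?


Looking up transition d(q0, 1)

q1


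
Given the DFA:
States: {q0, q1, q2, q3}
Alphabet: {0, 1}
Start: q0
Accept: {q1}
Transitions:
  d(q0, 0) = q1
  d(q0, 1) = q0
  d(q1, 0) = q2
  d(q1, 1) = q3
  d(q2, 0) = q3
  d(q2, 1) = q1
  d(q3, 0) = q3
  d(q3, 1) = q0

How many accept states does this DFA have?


Accept states listed: {q1}
Counting: q1(1)

1


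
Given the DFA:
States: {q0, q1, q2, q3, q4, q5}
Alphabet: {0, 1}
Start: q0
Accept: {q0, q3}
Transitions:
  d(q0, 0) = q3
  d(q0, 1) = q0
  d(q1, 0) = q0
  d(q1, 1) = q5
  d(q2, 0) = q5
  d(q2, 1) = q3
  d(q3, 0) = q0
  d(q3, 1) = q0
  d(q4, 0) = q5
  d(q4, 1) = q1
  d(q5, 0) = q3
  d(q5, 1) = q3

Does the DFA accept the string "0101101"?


Trace: q0 -> q3 -> q0 -> q3 -> q0 -> q0 -> q3 -> q0
Final state: q0
Accept states: {q0, q3}

Yes, accepted (final state q0 is an accept state)


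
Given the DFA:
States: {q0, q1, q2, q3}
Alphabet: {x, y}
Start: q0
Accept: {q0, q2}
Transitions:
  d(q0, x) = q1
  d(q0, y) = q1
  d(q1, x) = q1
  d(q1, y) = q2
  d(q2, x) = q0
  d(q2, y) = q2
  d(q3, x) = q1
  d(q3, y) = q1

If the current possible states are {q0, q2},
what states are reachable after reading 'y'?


Apply transition on 'y' from each current state:
  d(q0, y) = q1
  d(q2, y) = q2

{q1, q2}


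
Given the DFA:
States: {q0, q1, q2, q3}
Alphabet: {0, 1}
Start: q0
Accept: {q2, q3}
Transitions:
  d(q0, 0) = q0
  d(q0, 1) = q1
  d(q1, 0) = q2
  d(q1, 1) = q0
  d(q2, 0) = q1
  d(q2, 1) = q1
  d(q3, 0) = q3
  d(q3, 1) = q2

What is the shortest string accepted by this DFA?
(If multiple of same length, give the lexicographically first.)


BFS by string length (lex-first path to each state shown):
  len 0: q0<-""
  len 1: q0<-"0", q1<-"1"
  len 2: q0<-"00", q1<-"01", q2<-"10"
Found accept state at length 2.

"10"


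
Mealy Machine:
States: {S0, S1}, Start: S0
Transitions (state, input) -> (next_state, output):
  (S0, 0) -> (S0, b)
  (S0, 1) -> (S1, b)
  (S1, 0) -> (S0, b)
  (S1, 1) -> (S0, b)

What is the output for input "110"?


Step-by-step:
  (S0, 1) -> (S1, b)
  (S1, 1) -> (S0, b)
  (S0, 0) -> (S0, b)

"bbb"


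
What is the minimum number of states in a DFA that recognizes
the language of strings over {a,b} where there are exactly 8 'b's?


States: count = 0, 1, ..., 8 (that's 9 states), plus a dead state for count > 8.
Total: 9 + 1 = 10. Accept = count-8 state.

10


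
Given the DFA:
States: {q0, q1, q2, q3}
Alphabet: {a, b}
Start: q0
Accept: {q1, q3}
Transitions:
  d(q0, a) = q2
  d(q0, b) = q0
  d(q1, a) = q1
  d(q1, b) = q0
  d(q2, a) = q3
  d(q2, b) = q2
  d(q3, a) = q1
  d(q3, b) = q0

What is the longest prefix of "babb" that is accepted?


Run the DFA, marking each prefix where the state is accepting:
  "" -> q0 [reject]
  "b" -> q0 [reject]
  "ba" -> q2 [reject]
  "bab" -> q2 [reject]
  "babb" -> q2 [reject]

No prefix is accepted


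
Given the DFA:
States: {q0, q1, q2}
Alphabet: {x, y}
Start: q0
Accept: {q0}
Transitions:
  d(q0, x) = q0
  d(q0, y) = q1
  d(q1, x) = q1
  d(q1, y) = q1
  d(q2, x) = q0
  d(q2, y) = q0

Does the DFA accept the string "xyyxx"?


Trace: q0 -> q0 -> q1 -> q1 -> q1 -> q1
Final state: q1
Accept states: {q0}

No, rejected (final state q1 is not an accept state)


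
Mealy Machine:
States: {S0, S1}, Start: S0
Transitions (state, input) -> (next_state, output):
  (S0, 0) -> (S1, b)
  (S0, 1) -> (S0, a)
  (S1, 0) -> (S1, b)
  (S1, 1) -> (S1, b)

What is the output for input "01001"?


Step-by-step:
  (S0, 0) -> (S1, b)
  (S1, 1) -> (S1, b)
  (S1, 0) -> (S1, b)
  (S1, 0) -> (S1, b)
  (S1, 1) -> (S1, b)

"bbbbb"


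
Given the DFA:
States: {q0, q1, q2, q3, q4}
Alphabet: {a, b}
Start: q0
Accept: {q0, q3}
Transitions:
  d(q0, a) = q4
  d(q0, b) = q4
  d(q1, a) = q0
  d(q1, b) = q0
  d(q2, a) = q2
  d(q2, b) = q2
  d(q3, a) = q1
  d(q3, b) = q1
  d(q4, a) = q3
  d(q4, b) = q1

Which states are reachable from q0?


BFS from q0:
  layer 0: {q0}
  layer 1: {q4}
  layer 2: {q1, q3}

{q0, q1, q3, q4}


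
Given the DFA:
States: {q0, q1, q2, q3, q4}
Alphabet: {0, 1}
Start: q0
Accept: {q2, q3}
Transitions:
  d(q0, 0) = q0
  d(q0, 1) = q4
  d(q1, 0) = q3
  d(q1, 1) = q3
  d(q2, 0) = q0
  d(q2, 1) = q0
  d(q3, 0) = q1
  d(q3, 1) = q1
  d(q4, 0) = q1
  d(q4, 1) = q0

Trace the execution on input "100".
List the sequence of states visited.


Input: 100
d(q0, 1) = q4
d(q4, 0) = q1
d(q1, 0) = q3


q0 -> q4 -> q1 -> q3


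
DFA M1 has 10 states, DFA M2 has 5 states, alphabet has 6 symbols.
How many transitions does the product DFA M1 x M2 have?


Product DFA has 10 * 5 = 50 states.
Each has 6 transitions: 50 * 6 = 300

300


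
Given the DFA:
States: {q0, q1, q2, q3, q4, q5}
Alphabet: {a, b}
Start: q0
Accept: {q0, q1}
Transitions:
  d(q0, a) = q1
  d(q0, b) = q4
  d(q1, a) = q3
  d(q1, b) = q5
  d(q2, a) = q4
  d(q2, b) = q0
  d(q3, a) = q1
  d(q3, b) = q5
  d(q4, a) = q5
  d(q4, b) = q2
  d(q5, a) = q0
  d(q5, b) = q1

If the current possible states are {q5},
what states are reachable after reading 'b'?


Apply transition on 'b' from each current state:
  d(q5, b) = q1

{q1}


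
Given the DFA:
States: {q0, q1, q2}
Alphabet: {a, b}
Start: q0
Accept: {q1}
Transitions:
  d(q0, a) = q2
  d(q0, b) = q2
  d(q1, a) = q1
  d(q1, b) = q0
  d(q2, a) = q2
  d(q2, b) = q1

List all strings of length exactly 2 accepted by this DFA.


All strings of length 2: 4 total
Accepted: 2

"ab", "bb"


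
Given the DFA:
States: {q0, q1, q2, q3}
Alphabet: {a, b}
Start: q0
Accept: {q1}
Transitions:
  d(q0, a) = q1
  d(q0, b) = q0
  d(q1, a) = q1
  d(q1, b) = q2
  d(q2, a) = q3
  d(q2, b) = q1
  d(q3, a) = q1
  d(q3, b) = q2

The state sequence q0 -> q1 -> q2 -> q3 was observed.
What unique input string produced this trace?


Trace back each transition to find the symbol:
  q0 --[a]--> q1
  q1 --[b]--> q2
  q2 --[a]--> q3

"aba"


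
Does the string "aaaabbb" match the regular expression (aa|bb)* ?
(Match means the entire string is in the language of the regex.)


|string| = 7; first = 'a'; last = 'b'

No, "aaaabbb" does not match (aa|bb)*


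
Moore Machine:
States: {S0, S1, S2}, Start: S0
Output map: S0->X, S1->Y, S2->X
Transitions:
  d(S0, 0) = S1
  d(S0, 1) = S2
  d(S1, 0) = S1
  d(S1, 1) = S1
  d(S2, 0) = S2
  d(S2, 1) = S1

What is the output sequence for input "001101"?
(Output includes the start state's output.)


Start: S0 (output X)
  --0--> S1 (output Y)
  --0--> S1 (output Y)
  --1--> S1 (output Y)
  --1--> S1 (output Y)
  --0--> S1 (output Y)
  --1--> S1 (output Y)

"XYYYYYY"


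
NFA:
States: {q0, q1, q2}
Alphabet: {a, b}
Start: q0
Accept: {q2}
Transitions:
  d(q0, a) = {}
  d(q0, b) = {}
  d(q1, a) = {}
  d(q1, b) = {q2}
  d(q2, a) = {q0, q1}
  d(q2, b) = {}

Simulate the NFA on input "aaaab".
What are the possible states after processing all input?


Start: {q0}
  --a--> {}
  --a--> {}
  --a--> {}
  --a--> {}
  --b--> {}

{} (empty set, no valid transitions)


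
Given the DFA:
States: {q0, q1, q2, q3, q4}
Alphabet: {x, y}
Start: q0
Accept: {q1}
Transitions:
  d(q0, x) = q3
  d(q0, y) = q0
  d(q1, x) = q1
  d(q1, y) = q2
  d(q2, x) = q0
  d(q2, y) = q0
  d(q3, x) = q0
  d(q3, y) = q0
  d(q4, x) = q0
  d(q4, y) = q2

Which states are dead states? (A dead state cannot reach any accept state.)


Forward reachability from each state:
  q0 -> reaches {q0, q3}, no accept state (dead)
  q1 -> reaches accept state q1 (live)
  q2 -> reaches {q0, q2, q3}, no accept state (dead)
  q3 -> reaches {q0, q3}, no accept state (dead)
  q4 -> reaches {q0, q2, q3, q4}, no accept state (dead)

{q0, q2, q3, q4}


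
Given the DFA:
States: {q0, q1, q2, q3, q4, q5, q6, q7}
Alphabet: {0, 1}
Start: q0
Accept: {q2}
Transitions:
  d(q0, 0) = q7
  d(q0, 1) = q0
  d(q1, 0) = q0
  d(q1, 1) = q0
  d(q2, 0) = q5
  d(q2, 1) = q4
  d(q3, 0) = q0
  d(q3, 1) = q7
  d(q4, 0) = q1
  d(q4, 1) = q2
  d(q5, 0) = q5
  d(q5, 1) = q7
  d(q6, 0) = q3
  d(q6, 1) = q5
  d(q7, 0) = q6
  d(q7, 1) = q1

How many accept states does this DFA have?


Accept states listed: {q2}
Counting: q2(1)

1


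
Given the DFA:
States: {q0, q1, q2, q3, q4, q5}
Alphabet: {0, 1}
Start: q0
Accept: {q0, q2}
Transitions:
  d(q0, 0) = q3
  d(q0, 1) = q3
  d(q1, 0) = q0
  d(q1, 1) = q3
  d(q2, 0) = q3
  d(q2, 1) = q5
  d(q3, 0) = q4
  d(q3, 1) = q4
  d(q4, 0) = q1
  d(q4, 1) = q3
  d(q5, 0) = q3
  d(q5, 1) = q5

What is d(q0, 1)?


Looking up transition d(q0, 1)

q3


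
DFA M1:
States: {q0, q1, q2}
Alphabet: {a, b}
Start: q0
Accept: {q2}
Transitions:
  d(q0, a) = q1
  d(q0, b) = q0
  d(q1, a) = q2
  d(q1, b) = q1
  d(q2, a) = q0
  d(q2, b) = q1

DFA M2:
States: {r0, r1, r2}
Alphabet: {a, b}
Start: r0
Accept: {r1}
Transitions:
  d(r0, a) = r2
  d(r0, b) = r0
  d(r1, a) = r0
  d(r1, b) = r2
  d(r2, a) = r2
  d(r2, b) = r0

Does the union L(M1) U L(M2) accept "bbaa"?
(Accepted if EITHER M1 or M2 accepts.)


M1: final=q2 accepted=True
M2: final=r2 accepted=False

Yes, union accepts


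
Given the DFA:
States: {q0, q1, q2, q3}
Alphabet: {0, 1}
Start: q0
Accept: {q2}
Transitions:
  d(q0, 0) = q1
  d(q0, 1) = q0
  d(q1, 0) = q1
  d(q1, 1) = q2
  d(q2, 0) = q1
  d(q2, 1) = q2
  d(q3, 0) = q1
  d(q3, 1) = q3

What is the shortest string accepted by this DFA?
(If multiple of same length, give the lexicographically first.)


BFS by string length (lex-first path to each state shown):
  len 0: q0<-""
  len 1: q0<-"1", q1<-"0"
  len 2: q0<-"11", q1<-"00", q2<-"01"
Found accept state at length 2.

"01"


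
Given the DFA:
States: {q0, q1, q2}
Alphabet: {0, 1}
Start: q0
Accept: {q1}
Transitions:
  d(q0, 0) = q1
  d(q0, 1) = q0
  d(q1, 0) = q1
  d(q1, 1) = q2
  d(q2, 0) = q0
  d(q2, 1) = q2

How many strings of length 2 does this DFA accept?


Enumerating all length-2 strings:
  "00" -> q1 [accept]
  "01" -> q2 [reject]
  "10" -> q1 [accept]
  "11" -> q0 [reject]

2 out of 4


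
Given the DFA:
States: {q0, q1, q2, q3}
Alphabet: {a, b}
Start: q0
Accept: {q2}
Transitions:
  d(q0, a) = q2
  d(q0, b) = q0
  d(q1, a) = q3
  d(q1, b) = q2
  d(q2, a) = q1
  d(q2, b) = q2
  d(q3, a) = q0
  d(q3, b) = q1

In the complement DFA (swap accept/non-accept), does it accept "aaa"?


Trace: q0 -> q2 -> q1 -> q3
Final: q3
Original accept: {q2}
Complement: q3 is not in original accept

Yes, complement accepts (original rejects)


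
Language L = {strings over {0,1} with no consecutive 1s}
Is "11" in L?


'11' occurs at index 0

No, "11" is not in L


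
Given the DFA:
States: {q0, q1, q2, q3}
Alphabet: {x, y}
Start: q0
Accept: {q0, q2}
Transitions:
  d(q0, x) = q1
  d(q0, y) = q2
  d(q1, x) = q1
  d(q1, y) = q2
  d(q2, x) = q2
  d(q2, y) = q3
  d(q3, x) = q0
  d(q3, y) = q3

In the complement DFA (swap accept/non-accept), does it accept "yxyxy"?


Trace: q0 -> q2 -> q2 -> q3 -> q0 -> q2
Final: q2
Original accept: {q0, q2}
Complement: q2 is in original accept

No, complement rejects (original accepts)


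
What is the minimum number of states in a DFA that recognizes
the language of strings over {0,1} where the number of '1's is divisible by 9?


States track (count of '1') mod 9.
Need 9 states: one per remainder 0..8; accept = remainder 0.

9


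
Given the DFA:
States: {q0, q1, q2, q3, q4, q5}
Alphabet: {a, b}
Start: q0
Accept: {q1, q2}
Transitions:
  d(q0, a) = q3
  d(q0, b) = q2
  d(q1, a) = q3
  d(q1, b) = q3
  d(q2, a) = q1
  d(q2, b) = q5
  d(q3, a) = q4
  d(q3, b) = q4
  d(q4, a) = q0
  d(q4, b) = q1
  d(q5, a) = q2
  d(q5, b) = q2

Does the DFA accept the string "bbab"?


Trace: q0 -> q2 -> q5 -> q2 -> q5
Final state: q5
Accept states: {q1, q2}

No, rejected (final state q5 is not an accept state)
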